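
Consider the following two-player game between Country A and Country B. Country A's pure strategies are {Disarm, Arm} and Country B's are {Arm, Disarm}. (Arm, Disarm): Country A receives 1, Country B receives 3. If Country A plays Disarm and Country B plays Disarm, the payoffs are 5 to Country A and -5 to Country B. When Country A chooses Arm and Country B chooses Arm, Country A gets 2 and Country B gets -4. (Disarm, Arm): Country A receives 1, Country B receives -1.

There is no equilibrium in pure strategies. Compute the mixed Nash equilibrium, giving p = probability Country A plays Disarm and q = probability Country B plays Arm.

p = 7/11, q = 4/5

Country B's indifference between Arm and Disarm determines Country A's mixing probability p:
  Country B's payoff from Arm: p·(-1) + (1−p)·(-4) = 3p - 4
  Country B's payoff from Disarm: p·(-5) + (1−p)·3 = -8p + 3
  3p - 4 = -8p + 3  ⇒  11p = 7  ⇒  p = 7/11.
Set Country A's expected payoff from Disarm equal to that from Arm:
  Country A's payoff from Disarm: q·1 + (1−q)·5 = -4q + 5
  Country A's payoff from Arm: q·2 + (1−q)·1 = q + 1
  -4q + 5 = q + 1  ⇒  -5q = -4  ⇒  q = 4/5.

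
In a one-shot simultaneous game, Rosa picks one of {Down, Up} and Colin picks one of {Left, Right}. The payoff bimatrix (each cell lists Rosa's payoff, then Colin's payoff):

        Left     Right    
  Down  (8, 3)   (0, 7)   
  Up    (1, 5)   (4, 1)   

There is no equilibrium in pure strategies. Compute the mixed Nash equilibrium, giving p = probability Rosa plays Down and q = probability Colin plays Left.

p = 1/2, q = 4/11

For Colin to be willing to mix, Colin must be indifferent between Left and Right, which pins down Rosa's mix.
  Colin's payoff from Left: p·3 + (1−p)·5 = -2p + 5
  Colin's payoff from Right: p·7 + (1−p)·1 = 6p + 1
  -2p + 5 = 6p + 1  ⇒  -8p = -4  ⇒  p = 1/2.
Colin's mix must leave Rosa indifferent between Down and Up.
  Rosa's payoff from Down: q·8 + (1−q)·0 = 8q
  Rosa's payoff from Up: q·1 + (1−q)·4 = -3q + 4
  8q = -3q + 4  ⇒  11q = 4  ⇒  q = 4/11.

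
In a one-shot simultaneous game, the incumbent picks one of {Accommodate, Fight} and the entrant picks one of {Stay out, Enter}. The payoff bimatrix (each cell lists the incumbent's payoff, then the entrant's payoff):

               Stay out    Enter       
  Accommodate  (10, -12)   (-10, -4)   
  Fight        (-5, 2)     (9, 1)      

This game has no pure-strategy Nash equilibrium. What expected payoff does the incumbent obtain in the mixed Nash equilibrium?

The incumbent's indifference between Accommodate and Fight determines the entrant's mixing probability q:
  the incumbent's expected payoff from Accommodate: q·10 + (1−q)·(-10) = 20q - 10
  the incumbent's expected payoff from Fight: q·(-5) + (1−q)·9 = -14q + 9
  20q - 10 = -14q + 9  ⇒  34q = 19  ⇒  q = 19/34.
At equilibrium the incumbent is indifferent across rows, so the incumbent's payoff equals the payoff from Accommodate: (19/34)·10 + (15/34)·(-10) = 20/17.

20/17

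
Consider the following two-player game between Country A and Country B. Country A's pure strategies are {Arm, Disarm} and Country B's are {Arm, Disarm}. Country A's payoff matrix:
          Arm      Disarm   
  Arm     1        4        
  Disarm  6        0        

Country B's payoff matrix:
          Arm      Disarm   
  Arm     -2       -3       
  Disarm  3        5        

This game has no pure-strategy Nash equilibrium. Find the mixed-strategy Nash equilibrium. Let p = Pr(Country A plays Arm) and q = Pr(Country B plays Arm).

p = 2/3, q = 4/9

Country B's indifference between Arm and Disarm determines Country A's mixing probability p:
  Country B's payoff from Arm: p·(-2) + (1−p)·3 = -5p + 3
  Country B's payoff from Disarm: p·(-3) + (1−p)·5 = -8p + 5
  -5p + 3 = -8p + 5  ⇒  3p = 2  ⇒  p = 2/3.
Country A's indifference between Arm and Disarm determines Country B's mixing probability q:
  Country A's expected payoff from Arm: q·1 + (1−q)·4 = -3q + 4
  Country A's expected payoff from Disarm: q·6 + (1−q)·0 = 6q
  -3q + 4 = 6q  ⇒  -9q = -4  ⇒  q = 4/9.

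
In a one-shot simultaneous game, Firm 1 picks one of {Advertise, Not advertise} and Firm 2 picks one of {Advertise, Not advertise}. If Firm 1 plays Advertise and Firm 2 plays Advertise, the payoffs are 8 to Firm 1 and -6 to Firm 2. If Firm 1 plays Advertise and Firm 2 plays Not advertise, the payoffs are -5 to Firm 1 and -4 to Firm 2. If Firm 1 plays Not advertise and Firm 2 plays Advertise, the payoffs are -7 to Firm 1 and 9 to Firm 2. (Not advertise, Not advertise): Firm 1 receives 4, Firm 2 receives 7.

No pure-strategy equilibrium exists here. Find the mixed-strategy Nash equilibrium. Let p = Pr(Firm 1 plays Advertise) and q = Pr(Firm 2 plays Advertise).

Firm 1's mix must leave Firm 2 indifferent between Advertise and Not advertise.
  Firm 2's payoff from Advertise: p·(-6) + (1−p)·9 = -15p + 9
  Firm 2's payoff from Not advertise: p·(-4) + (1−p)·7 = -11p + 7
  -15p + 9 = -11p + 7  ⇒  -4p = -2  ⇒  p = 1/2.
For Firm 1 to be willing to mix, Firm 1 must be indifferent between Advertise and Not advertise, which pins down Firm 2's mix.
  Firm 1's expected payoff from Advertise: q·8 + (1−q)·(-5) = 13q - 5
  Firm 1's expected payoff from Not advertise: q·(-7) + (1−q)·4 = -11q + 4
  13q - 5 = -11q + 4  ⇒  24q = 9  ⇒  q = 3/8.

p = 1/2, q = 3/8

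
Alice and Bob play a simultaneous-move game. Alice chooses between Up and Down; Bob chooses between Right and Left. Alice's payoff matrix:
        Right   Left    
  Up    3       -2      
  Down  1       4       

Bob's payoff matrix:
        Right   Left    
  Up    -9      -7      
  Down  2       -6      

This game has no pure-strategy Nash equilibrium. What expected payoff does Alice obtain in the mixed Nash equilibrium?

7/4

In a mixed equilibrium Alice is indifferent between Up and Down; this condition fixes q.
  Alice's payoff to Up: q·3 + (1−q)·(-2) = 5q - 2
  Alice's payoff to Down: q·1 + (1−q)·4 = -3q + 4
  5q - 2 = -3q + 4  ⇒  8q = 6  ⇒  q = 3/4.
At equilibrium Alice is indifferent across rows, so Alice's payoff equals the payoff from Up: (3/4)·3 + (1/4)·(-2) = 7/4.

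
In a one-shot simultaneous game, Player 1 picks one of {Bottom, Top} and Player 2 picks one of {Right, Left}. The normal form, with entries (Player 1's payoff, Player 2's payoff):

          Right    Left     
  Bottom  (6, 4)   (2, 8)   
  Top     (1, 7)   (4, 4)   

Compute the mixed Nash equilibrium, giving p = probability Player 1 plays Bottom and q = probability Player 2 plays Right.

p = 3/7, q = 2/7

Player 1's mix must leave Player 2 indifferent between Right and Left.
  Player 2's payoff from Right: p·4 + (1−p)·7 = -3p + 7
  Player 2's payoff from Left: p·8 + (1−p)·4 = 4p + 4
  -3p + 7 = 4p + 4  ⇒  -7p = -3  ⇒  p = 3/7.
In a mixed equilibrium Player 1 is indifferent between Bottom and Top; this condition fixes q.
  Player 1's expected payoff from Bottom: q·6 + (1−q)·2 = 4q + 2
  Player 1's expected payoff from Top: q·1 + (1−q)·4 = -3q + 4
  4q + 2 = -3q + 4  ⇒  7q = 2  ⇒  q = 2/7.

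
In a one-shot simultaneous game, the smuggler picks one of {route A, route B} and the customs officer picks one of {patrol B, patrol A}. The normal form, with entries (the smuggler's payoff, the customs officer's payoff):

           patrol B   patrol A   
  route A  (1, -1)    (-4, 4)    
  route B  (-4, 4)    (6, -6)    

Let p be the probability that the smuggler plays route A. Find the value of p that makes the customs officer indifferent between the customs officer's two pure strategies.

The smuggler's mix must leave the customs officer indifferent between patrol B and patrol A.
  the customs officer's payoff to patrol B: p·(-1) + (1−p)·4 = -5p + 4
  the customs officer's payoff to patrol A: p·4 + (1−p)·(-6) = 10p - 6
  -5p + 4 = 10p - 6  ⇒  -15p = -10  ⇒  p = 2/3.

p = 2/3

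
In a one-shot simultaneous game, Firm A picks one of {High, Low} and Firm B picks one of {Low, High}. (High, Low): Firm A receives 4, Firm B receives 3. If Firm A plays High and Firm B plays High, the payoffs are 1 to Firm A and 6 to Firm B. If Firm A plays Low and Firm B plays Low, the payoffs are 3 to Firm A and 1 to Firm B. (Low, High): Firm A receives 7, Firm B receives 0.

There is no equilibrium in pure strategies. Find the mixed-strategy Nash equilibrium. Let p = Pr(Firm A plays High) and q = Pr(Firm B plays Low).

Set Firm B's expected payoff from Low equal to that from High:
  Firm B's payoff from Low: p·3 + (1−p)·1 = 2p + 1
  Firm B's payoff from High: p·6 + (1−p)·0 = 6p
  2p + 1 = 6p  ⇒  -4p = -1  ⇒  p = 1/4.
In a mixed equilibrium Firm A is indifferent between High and Low; this condition fixes q.
  Firm A's expected payoff from High: q·4 + (1−q)·1 = 3q + 1
  Firm A's expected payoff from Low: q·3 + (1−q)·7 = -4q + 7
  3q + 1 = -4q + 7  ⇒  7q = 6  ⇒  q = 6/7.

p = 1/4, q = 6/7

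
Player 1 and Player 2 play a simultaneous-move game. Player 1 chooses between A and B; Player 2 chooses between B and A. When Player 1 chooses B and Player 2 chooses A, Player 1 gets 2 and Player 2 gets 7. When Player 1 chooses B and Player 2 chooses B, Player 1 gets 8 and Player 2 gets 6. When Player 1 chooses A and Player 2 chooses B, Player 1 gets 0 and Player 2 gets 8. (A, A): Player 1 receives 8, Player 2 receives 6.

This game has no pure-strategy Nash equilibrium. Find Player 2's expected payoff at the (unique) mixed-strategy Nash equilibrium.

20/3

Player 1's mix must leave Player 2 indifferent between B and A.
  Player 2's payoff to B: p·8 + (1−p)·6 = 2p + 6
  Player 2's payoff to A: p·6 + (1−p)·7 = -p + 7
  2p + 6 = -p + 7  ⇒  3p = 1  ⇒  p = 1/3.
At equilibrium Player 2 is indifferent across columns, so Player 2's payoff equals the payoff from B: (1/3)·8 + (2/3)·6 = 20/3.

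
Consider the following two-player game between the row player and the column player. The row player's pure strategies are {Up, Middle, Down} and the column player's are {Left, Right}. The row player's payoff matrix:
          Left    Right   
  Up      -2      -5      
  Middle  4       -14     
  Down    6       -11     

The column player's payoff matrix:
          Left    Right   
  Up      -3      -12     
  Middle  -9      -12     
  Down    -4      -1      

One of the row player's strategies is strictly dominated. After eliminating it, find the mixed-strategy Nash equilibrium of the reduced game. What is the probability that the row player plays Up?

p = 1/4

The row player's strategy Middle is strictly dominated by Down: 6 > 4 and -11 > -14. Eliminate Middle.
For the column player to be willing to mix, the column player must be indifferent between Left and Right, which pins down the row player's mix.
  the column player's expected payoff from Left: p·(-3) + (1−p)·(-4) = p - 4
  the column player's expected payoff from Right: p·(-12) + (1−p)·(-1) = -11p - 1
  p - 4 = -11p - 1  ⇒  12p = 3  ⇒  p = 1/4.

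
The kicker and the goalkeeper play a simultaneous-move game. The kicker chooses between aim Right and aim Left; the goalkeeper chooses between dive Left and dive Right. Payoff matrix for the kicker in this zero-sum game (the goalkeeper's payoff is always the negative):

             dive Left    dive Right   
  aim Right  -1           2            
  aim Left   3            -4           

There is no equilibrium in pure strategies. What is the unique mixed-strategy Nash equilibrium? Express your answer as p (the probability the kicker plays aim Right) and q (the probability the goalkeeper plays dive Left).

The kicker's mix must leave the goalkeeper indifferent between dive Left and dive Right.
  the goalkeeper's payoff to dive Left: p·1 + (1−p)·(-3) = 4p - 3
  the goalkeeper's payoff to dive Right: p·(-2) + (1−p)·4 = -6p + 4
  4p - 3 = -6p + 4  ⇒  10p = 7  ⇒  p = 7/10.
In a mixed equilibrium the kicker is indifferent between aim Right and aim Left; this condition fixes q.
  the kicker's payoff to aim Right: q·(-1) + (1−q)·2 = -3q + 2
  the kicker's payoff to aim Left: q·3 + (1−q)·(-4) = 7q - 4
  -3q + 2 = 7q - 4  ⇒  -10q = -6  ⇒  q = 3/5.

p = 7/10, q = 3/5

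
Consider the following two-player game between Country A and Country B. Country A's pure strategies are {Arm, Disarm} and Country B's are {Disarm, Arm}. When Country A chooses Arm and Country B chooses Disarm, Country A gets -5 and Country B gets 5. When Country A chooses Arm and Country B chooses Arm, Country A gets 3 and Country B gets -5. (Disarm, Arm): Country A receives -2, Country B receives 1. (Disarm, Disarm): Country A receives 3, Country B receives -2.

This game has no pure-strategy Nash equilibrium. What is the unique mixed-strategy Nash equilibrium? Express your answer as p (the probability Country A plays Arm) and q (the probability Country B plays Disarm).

p = 3/13, q = 5/13

Country A's mix must leave Country B indifferent between Disarm and Arm.
  Country B's expected payoff from Disarm: p·5 + (1−p)·(-2) = 7p - 2
  Country B's expected payoff from Arm: p·(-5) + (1−p)·1 = -6p + 1
  7p - 2 = -6p + 1  ⇒  13p = 3  ⇒  p = 3/13.
For Country A to be willing to mix, Country A must be indifferent between Arm and Disarm, which pins down Country B's mix.
  Country A's expected payoff from Arm: q·(-5) + (1−q)·3 = -8q + 3
  Country A's expected payoff from Disarm: q·3 + (1−q)·(-2) = 5q - 2
  -8q + 3 = 5q - 2  ⇒  -13q = -5  ⇒  q = 5/13.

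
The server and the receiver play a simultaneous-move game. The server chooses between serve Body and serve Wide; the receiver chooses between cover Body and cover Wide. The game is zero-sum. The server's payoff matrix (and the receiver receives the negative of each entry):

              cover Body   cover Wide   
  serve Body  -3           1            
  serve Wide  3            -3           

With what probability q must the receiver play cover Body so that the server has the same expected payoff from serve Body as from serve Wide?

q = 2/5

In a mixed equilibrium the server is indifferent between serve Body and serve Wide; this condition fixes q.
  the server's expected payoff from serve Body: q·(-3) + (1−q)·1 = -4q + 1
  the server's expected payoff from serve Wide: q·3 + (1−q)·(-3) = 6q - 3
  -4q + 1 = 6q - 3  ⇒  -10q = -4  ⇒  q = 2/5.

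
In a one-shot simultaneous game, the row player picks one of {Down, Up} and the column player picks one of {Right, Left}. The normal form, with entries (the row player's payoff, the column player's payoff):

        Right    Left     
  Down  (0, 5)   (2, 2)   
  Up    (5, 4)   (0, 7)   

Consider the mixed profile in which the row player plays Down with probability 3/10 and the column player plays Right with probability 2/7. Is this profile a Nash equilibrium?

No

Given the row player's mix p = 3/10, the column player's payoff from Right is 43/10 but from Left is 11/2. The column player strictly prefers Left, so the column player would not mix.
So the proposed profile is not a Nash equilibrium.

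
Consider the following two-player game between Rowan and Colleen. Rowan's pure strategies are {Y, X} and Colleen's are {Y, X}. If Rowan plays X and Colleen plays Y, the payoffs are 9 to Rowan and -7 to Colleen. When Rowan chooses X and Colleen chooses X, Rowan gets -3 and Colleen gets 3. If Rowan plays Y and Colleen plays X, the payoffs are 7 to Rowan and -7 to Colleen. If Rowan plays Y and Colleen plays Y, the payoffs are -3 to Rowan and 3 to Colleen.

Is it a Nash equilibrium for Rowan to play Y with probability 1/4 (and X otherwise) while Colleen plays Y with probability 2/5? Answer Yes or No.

No

Given Rowan's mix p = 1/4, Colleen's payoff from Y is -9/2 but from X is 1/2. Colleen strictly prefers X, so Colleen would not mix.
So the proposed profile is not a Nash equilibrium.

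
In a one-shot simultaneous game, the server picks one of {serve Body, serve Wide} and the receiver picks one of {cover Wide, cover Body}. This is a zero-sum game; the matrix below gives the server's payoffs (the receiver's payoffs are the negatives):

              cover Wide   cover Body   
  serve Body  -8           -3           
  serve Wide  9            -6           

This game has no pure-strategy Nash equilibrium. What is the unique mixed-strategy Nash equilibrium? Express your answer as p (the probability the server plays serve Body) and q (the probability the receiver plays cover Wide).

The receiver's indifference between cover Wide and cover Body determines the server's mixing probability p:
  the receiver's payoff to cover Wide: p·8 + (1−p)·(-9) = 17p - 9
  the receiver's payoff to cover Body: p·3 + (1−p)·6 = -3p + 6
  17p - 9 = -3p + 6  ⇒  20p = 15  ⇒  p = 3/4.
The server's indifference between serve Body and serve Wide determines the receiver's mixing probability q:
  the server's payoff from serve Body: q·(-8) + (1−q)·(-3) = -5q - 3
  the server's payoff from serve Wide: q·9 + (1−q)·(-6) = 15q - 6
  -5q - 3 = 15q - 6  ⇒  -20q = -3  ⇒  q = 3/20.

p = 3/4, q = 3/20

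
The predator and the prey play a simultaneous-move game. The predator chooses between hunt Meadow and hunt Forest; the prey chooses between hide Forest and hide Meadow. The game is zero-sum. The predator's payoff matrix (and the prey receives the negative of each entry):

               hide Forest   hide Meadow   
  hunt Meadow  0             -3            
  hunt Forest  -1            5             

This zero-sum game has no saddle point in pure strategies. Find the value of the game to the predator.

In a mixed equilibrium the predator is indifferent between hunt Meadow and hunt Forest; this condition fixes q.
  the predator's payoff from hunt Meadow: q·0 + (1−q)·(-3) = 3q - 3
  the predator's payoff from hunt Forest: q·(-1) + (1−q)·5 = -6q + 5
  3q - 3 = -6q + 5  ⇒  9q = 8  ⇒  q = 8/9.
The value is the predator's expected payoff against this mix (using hunt Meadow): (8/9)·0 + (1/9)·(-3) = -1/3.

v = -1/3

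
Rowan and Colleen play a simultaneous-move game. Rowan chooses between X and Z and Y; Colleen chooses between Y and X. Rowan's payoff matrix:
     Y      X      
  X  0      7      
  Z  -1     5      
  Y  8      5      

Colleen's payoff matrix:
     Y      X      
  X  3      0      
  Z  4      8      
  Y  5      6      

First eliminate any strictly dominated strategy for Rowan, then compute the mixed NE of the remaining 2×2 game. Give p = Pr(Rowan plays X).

p = 1/4

Rowan's strategy Z is strictly dominated by X: 0 > -1 and 7 > 5. Eliminate Z.
Set Colleen's expected payoff from Y equal to that from X:
  Colleen's expected payoff from Y: p·3 + (1−p)·5 = -2p + 5
  Colleen's expected payoff from X: p·0 + (1−p)·6 = -6p + 6
  -2p + 5 = -6p + 6  ⇒  4p = 1  ⇒  p = 1/4.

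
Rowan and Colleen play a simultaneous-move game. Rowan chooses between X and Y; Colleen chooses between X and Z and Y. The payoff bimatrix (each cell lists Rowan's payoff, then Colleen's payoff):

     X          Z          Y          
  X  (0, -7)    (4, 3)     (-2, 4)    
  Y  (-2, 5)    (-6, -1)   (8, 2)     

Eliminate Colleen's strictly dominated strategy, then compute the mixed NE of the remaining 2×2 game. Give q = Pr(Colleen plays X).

Colleen's strategy Z is strictly dominated by Y: 4 > 3 and 2 > -1. Eliminate Z.
Rowan's indifference between X and Y determines Colleen's mixing probability q:
  Rowan's payoff from X: q·0 + (1−q)·(-2) = 2q - 2
  Rowan's payoff from Y: q·(-2) + (1−q)·8 = -10q + 8
  2q - 2 = -10q + 8  ⇒  12q = 10  ⇒  q = 5/6.

q = 5/6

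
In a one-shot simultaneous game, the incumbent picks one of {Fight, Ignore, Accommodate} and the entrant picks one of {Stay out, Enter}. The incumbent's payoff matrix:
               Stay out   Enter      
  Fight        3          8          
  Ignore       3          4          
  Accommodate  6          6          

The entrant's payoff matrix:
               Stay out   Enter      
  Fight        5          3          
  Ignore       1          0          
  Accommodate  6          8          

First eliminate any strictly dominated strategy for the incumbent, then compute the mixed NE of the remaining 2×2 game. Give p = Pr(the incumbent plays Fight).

p = 1/2

The incumbent's strategy Ignore is strictly dominated by Accommodate: 6 > 3 and 6 > 4. Eliminate Ignore.
The entrant's indifference between Stay out and Enter determines the incumbent's mixing probability p:
  the entrant's payoff from Stay out: p·5 + (1−p)·6 = -p + 6
  the entrant's payoff from Enter: p·3 + (1−p)·8 = -5p + 8
  -p + 6 = -5p + 8  ⇒  4p = 2  ⇒  p = 1/2.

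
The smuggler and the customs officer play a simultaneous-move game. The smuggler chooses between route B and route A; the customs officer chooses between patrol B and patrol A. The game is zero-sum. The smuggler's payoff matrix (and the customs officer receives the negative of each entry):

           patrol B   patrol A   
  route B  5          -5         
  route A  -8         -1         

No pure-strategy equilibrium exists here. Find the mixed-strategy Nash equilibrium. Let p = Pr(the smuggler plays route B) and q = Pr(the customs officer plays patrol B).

p = 7/17, q = 4/17

Set the customs officer's expected payoff from patrol B equal to that from patrol A:
  the customs officer's payoff to patrol B: p·(-5) + (1−p)·8 = -13p + 8
  the customs officer's payoff to patrol A: p·5 + (1−p)·1 = 4p + 1
  -13p + 8 = 4p + 1  ⇒  -17p = -7  ⇒  p = 7/17.
For the smuggler to be willing to mix, the smuggler must be indifferent between route B and route A, which pins down the customs officer's mix.
  the smuggler's payoff to route B: q·5 + (1−q)·(-5) = 10q - 5
  the smuggler's payoff to route A: q·(-8) + (1−q)·(-1) = -7q - 1
  10q - 5 = -7q - 1  ⇒  17q = 4  ⇒  q = 4/17.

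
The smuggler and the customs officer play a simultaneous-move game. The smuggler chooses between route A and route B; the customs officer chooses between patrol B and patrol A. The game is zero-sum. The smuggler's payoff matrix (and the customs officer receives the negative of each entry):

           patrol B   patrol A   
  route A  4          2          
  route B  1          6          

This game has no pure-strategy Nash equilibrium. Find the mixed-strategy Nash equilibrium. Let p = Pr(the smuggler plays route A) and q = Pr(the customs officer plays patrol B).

p = 5/7, q = 4/7

For the customs officer to be willing to mix, the customs officer must be indifferent between patrol B and patrol A, which pins down the smuggler's mix.
  the customs officer's expected payoff from patrol B: p·(-4) + (1−p)·(-1) = -3p - 1
  the customs officer's expected payoff from patrol A: p·(-2) + (1−p)·(-6) = 4p - 6
  -3p - 1 = 4p - 6  ⇒  -7p = -5  ⇒  p = 5/7.
The customs officer's mix must leave the smuggler indifferent between route A and route B.
  the smuggler's payoff from route A: q·4 + (1−q)·2 = 2q + 2
  the smuggler's payoff from route B: q·1 + (1−q)·6 = -5q + 6
  2q + 2 = -5q + 6  ⇒  7q = 4  ⇒  q = 4/7.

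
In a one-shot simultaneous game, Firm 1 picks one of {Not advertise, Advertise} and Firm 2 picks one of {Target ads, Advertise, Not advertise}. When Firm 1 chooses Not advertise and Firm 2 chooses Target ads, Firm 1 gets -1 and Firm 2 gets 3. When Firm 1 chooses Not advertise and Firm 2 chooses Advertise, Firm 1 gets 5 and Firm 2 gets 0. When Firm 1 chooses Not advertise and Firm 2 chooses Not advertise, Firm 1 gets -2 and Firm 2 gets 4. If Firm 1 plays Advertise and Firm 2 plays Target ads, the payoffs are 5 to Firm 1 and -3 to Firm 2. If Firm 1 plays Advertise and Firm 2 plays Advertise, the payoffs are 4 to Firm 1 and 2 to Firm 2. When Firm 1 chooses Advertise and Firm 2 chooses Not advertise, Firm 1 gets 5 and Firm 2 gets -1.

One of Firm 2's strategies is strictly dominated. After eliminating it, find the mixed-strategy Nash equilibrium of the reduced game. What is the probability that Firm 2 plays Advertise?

q = 7/8

Firm 2's strategy Target ads is strictly dominated by Not advertise: 4 > 3 and -1 > -3. Eliminate Target ads.
Firm 1's indifference between Not advertise and Advertise determines Firm 2's mixing probability q:
  Firm 1's payoff to Not advertise: q·5 + (1−q)·(-2) = 7q - 2
  Firm 1's payoff to Advertise: q·4 + (1−q)·5 = -q + 5
  7q - 2 = -q + 5  ⇒  8q = 7  ⇒  q = 7/8.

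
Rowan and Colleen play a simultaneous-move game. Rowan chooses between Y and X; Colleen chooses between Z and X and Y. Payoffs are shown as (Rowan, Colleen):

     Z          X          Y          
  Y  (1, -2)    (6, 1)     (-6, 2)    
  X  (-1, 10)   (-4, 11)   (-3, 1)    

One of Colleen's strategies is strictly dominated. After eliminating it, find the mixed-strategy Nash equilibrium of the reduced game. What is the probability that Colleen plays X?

Colleen's strategy Z is strictly dominated by X: 1 > -2 and 11 > 10. Eliminate Z.
In a mixed equilibrium Rowan is indifferent between Y and X; this condition fixes q.
  Rowan's payoff from Y: q·6 + (1−q)·(-6) = 12q - 6
  Rowan's payoff from X: q·(-4) + (1−q)·(-3) = -q - 3
  12q - 6 = -q - 3  ⇒  13q = 3  ⇒  q = 3/13.

q = 3/13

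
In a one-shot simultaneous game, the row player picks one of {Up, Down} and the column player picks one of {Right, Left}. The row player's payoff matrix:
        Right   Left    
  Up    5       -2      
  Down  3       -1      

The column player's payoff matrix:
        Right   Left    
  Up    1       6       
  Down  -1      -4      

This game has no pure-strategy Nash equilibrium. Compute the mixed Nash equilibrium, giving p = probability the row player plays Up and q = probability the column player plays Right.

The row player's mix must leave the column player indifferent between Right and Left.
  the column player's payoff to Right: p·1 + (1−p)·(-1) = 2p - 1
  the column player's payoff to Left: p·6 + (1−p)·(-4) = 10p - 4
  2p - 1 = 10p - 4  ⇒  -8p = -3  ⇒  p = 3/8.
The row player's indifference between Up and Down determines the column player's mixing probability q:
  the row player's payoff to Up: q·5 + (1−q)·(-2) = 7q - 2
  the row player's payoff to Down: q·3 + (1−q)·(-1) = 4q - 1
  7q - 2 = 4q - 1  ⇒  3q = 1  ⇒  q = 1/3.

p = 3/8, q = 1/3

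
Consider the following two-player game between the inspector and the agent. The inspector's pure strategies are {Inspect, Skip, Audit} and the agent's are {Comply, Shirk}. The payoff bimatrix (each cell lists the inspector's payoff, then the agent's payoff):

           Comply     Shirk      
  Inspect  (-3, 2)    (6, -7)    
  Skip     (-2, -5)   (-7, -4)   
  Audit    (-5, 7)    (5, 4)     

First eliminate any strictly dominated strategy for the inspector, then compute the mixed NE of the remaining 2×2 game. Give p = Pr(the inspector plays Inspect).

p = 1/10

The inspector's strategy Audit is strictly dominated by Inspect: -3 > -5 and 6 > 5. Eliminate Audit.
Set the agent's expected payoff from Comply equal to that from Shirk:
  the agent's payoff from Comply: p·2 + (1−p)·(-5) = 7p - 5
  the agent's payoff from Shirk: p·(-7) + (1−p)·(-4) = -3p - 4
  7p - 5 = -3p - 4  ⇒  10p = 1  ⇒  p = 1/10.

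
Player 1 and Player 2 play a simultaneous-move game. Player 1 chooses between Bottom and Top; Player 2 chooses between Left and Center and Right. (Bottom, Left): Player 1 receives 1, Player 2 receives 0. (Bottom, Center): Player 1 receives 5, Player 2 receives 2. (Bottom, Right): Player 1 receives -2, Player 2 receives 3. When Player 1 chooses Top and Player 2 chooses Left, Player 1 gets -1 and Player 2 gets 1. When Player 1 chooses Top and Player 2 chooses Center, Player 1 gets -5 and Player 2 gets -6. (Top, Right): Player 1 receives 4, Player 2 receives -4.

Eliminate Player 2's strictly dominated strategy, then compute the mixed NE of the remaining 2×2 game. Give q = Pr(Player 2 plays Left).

Player 2's strategy Center is strictly dominated by Right: 3 > 2 and -4 > -6. Eliminate Center.
For Player 1 to be willing to mix, Player 1 must be indifferent between Bottom and Top, which pins down Player 2's mix.
  Player 1's expected payoff from Bottom: q·1 + (1−q)·(-2) = 3q - 2
  Player 1's expected payoff from Top: q·(-1) + (1−q)·4 = -5q + 4
  3q - 2 = -5q + 4  ⇒  8q = 6  ⇒  q = 3/4.

q = 3/4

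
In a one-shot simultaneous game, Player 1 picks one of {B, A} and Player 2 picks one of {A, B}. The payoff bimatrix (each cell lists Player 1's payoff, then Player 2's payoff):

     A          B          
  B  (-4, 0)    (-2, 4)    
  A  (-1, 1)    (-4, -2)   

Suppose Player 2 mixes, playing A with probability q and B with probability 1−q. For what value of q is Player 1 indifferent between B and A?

Player 2's mix must leave Player 1 indifferent between B and A.
  Player 1's expected payoff from B: q·(-4) + (1−q)·(-2) = -2q - 2
  Player 1's expected payoff from A: q·(-1) + (1−q)·(-4) = 3q - 4
  -2q - 2 = 3q - 4  ⇒  -5q = -2  ⇒  q = 2/5.

q = 2/5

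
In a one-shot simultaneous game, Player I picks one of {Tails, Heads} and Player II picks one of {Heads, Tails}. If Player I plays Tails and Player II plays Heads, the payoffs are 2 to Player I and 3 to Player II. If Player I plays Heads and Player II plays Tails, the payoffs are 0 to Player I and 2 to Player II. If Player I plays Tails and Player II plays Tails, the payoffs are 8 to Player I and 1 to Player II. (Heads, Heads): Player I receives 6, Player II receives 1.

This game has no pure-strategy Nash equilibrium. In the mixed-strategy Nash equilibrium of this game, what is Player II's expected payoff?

Set Player II's expected payoff from Heads equal to that from Tails:
  Player II's expected payoff from Heads: p·3 + (1−p)·1 = 2p + 1
  Player II's expected payoff from Tails: p·1 + (1−p)·2 = -p + 2
  2p + 1 = -p + 2  ⇒  3p = 1  ⇒  p = 1/3.
At equilibrium Player II is indifferent across columns, so Player II's payoff equals the payoff from Heads: (1/3)·3 + (2/3)·1 = 5/3.

5/3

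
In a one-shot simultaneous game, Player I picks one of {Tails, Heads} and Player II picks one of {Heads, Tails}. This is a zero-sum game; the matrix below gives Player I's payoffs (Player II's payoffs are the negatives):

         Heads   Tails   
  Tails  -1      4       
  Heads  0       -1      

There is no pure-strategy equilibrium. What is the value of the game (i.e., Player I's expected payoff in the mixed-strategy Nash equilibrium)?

v = -1/6

Player II's mix must leave Player I indifferent between Tails and Heads.
  Player I's payoff from Tails: q·(-1) + (1−q)·4 = -5q + 4
  Player I's payoff from Heads: q·0 + (1−q)·(-1) = q - 1
  -5q + 4 = q - 1  ⇒  -6q = -5  ⇒  q = 5/6.
The value is Player I's expected payoff against this mix (using Tails): (5/6)·(-1) + (1/6)·4 = -1/6.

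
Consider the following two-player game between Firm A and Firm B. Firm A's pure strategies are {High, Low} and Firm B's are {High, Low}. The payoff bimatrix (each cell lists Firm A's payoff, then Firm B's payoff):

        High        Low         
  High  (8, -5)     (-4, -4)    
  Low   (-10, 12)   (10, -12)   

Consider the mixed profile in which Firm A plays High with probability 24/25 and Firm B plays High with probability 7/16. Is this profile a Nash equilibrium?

Check Firm B's indifference given Firm A's mix p = 24/25:
  payoff from High = -108/25; payoff from Low = -108/25 — equal.
Check Firm A's indifference given Firm B's mix q = 7/16:
  payoff from High = 5/4; payoff from Low = 5/4 — equal.
Both players are indifferent, so neither can profitably deviate.

Yes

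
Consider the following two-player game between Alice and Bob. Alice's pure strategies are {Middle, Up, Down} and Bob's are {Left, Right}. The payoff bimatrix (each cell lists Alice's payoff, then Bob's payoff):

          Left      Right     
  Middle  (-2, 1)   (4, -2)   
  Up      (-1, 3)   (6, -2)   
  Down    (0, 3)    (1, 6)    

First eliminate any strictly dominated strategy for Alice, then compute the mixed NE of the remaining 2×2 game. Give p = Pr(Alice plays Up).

p = 3/8

Alice's strategy Middle is strictly dominated by Up: -1 > -2 and 6 > 4. Eliminate Middle.
Alice's mix must leave Bob indifferent between Left and Right.
  Bob's payoff from Left: p·3 + (1−p)·3 = 3
  Bob's payoff from Right: p·(-2) + (1−p)·6 = -8p + 6
  3 = -8p + 6  ⇒  8p = 3  ⇒  p = 3/8.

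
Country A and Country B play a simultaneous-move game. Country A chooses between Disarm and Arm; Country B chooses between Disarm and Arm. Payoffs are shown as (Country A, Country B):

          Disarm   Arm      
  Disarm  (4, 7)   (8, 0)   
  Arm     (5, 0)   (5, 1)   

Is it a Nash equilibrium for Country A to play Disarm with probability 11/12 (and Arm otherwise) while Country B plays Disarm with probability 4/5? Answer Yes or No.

Given Country A's mix p = 11/12, Country B's payoff from Disarm is 77/12 but from Arm is 1/12. Country B strictly prefers Disarm, so Country B would not mix.
So the proposed profile is not a Nash equilibrium.

No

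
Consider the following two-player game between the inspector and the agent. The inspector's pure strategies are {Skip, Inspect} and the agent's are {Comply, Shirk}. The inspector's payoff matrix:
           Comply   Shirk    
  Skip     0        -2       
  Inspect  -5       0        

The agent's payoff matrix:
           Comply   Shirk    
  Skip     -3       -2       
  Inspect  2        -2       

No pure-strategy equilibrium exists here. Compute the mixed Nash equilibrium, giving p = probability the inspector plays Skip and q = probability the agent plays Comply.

p = 4/5, q = 2/7

Set the agent's expected payoff from Comply equal to that from Shirk:
  the agent's payoff to Comply: p·(-3) + (1−p)·2 = -5p + 2
  the agent's payoff to Shirk: p·(-2) + (1−p)·(-2) = -2
  -5p + 2 = -2  ⇒  -5p = -4  ⇒  p = 4/5.
In a mixed equilibrium the inspector is indifferent between Skip and Inspect; this condition fixes q.
  the inspector's payoff to Skip: q·0 + (1−q)·(-2) = 2q - 2
  the inspector's payoff to Inspect: q·(-5) + (1−q)·0 = -5q
  2q - 2 = -5q  ⇒  7q = 2  ⇒  q = 2/7.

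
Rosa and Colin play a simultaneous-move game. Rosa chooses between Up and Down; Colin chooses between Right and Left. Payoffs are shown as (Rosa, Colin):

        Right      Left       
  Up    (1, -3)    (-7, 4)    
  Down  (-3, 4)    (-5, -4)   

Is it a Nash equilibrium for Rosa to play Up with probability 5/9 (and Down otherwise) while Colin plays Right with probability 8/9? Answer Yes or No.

Given Rosa's mix p = 5/9, Colin's payoff from Right is 1/9 but from Left is 4/9. Colin strictly prefers Left, so Colin would not mix.
So the proposed profile is not a Nash equilibrium.

No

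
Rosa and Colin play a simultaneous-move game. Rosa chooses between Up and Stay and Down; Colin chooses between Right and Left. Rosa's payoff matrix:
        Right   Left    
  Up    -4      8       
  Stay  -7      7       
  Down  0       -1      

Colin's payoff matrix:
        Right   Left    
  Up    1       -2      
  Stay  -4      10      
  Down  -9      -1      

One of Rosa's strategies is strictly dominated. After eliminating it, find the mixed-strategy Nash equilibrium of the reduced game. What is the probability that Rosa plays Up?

p = 8/11

Rosa's strategy Stay is strictly dominated by Up: -4 > -7 and 8 > 7. Eliminate Stay.
Colin's indifference between Right and Left determines Rosa's mixing probability p:
  Colin's payoff from Right: p·1 + (1−p)·(-9) = 10p - 9
  Colin's payoff from Left: p·(-2) + (1−p)·(-1) = -p - 1
  10p - 9 = -p - 1  ⇒  11p = 8  ⇒  p = 8/11.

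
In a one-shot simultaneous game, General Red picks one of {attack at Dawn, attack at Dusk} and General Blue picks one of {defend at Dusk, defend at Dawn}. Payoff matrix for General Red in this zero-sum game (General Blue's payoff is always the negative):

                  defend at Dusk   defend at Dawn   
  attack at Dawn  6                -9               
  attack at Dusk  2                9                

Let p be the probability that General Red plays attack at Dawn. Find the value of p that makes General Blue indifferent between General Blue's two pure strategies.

General Red's mix must leave General Blue indifferent between defend at Dusk and defend at Dawn.
  General Blue's payoff to defend at Dusk: p·(-6) + (1−p)·(-2) = -4p - 2
  General Blue's payoff to defend at Dawn: p·9 + (1−p)·(-9) = 18p - 9
  -4p - 2 = 18p - 9  ⇒  -22p = -7  ⇒  p = 7/22.

p = 7/22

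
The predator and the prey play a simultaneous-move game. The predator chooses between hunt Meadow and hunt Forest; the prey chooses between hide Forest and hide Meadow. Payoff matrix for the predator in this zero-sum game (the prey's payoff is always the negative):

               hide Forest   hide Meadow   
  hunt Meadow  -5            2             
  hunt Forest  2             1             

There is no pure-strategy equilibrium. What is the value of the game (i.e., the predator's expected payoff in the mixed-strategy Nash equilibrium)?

The predator's indifference between hunt Meadow and hunt Forest determines the prey's mixing probability q:
  the predator's payoff to hunt Meadow: q·(-5) + (1−q)·2 = -7q + 2
  the predator's payoff to hunt Forest: q·2 + (1−q)·1 = q + 1
  -7q + 2 = q + 1  ⇒  -8q = -1  ⇒  q = 1/8.
The value is the predator's expected payoff against this mix (using hunt Meadow): (1/8)·(-5) + (7/8)·2 = 9/8.

v = 9/8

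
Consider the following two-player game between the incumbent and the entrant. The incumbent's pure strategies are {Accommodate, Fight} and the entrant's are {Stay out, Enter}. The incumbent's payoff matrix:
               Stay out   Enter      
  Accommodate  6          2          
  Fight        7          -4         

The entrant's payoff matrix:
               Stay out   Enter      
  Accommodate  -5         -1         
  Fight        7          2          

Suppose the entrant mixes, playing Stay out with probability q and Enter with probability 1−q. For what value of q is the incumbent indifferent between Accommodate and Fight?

In a mixed equilibrium the incumbent is indifferent between Accommodate and Fight; this condition fixes q.
  the incumbent's payoff to Accommodate: q·6 + (1−q)·2 = 4q + 2
  the incumbent's payoff to Fight: q·7 + (1−q)·(-4) = 11q - 4
  4q + 2 = 11q - 4  ⇒  -7q = -6  ⇒  q = 6/7.

q = 6/7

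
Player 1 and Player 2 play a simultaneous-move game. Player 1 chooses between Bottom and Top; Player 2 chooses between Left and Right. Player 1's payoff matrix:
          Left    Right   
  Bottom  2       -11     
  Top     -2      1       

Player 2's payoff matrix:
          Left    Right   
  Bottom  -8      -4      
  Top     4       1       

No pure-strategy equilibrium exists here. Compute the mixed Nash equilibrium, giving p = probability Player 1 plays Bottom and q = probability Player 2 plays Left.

For Player 2 to be willing to mix, Player 2 must be indifferent between Left and Right, which pins down Player 1's mix.
  Player 2's expected payoff from Left: p·(-8) + (1−p)·4 = -12p + 4
  Player 2's expected payoff from Right: p·(-4) + (1−p)·1 = -5p + 1
  -12p + 4 = -5p + 1  ⇒  -7p = -3  ⇒  p = 3/7.
Player 2's mix must leave Player 1 indifferent between Bottom and Top.
  Player 1's payoff to Bottom: q·2 + (1−q)·(-11) = 13q - 11
  Player 1's payoff to Top: q·(-2) + (1−q)·1 = -3q + 1
  13q - 11 = -3q + 1  ⇒  16q = 12  ⇒  q = 3/4.

p = 3/7, q = 3/4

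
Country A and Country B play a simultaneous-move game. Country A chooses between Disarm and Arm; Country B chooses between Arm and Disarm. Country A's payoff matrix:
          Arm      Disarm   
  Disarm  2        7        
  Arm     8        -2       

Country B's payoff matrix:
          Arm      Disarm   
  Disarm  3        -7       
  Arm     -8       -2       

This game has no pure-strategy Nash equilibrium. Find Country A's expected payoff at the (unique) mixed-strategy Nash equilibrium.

4

Country A's indifference between Disarm and Arm determines Country B's mixing probability q:
  Country A's expected payoff from Disarm: q·2 + (1−q)·7 = -5q + 7
  Country A's expected payoff from Arm: q·8 + (1−q)·(-2) = 10q - 2
  -5q + 7 = 10q - 2  ⇒  -15q = -9  ⇒  q = 3/5.
At equilibrium Country A is indifferent across rows, so Country A's payoff equals the payoff from Disarm: (3/5)·2 + (2/5)·7 = 4.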